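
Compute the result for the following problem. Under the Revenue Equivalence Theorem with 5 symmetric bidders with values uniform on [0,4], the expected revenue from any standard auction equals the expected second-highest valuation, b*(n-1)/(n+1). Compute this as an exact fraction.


Step 1: By Revenue Equivalence, expected revenue = b*(n-1)/(n+1)
Step 2: Substituting n = 5, b = 4
Step 3: Revenue = 4*(5-1)/(5+1) = 4*4/6
Step 4: Revenue = 16/6 = 8/3

8/3


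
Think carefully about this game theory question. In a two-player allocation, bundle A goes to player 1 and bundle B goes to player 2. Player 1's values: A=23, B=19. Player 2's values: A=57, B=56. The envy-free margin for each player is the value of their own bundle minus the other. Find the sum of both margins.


Step 1: Player 1's margin = v1(A) - v1(B) = 23 - 19 = 4
Step 2: Player 2's margin = v2(B) - v2(A) = 56 - 57 = -1
Step 3: Total margin = 4 + -1 = 3

3


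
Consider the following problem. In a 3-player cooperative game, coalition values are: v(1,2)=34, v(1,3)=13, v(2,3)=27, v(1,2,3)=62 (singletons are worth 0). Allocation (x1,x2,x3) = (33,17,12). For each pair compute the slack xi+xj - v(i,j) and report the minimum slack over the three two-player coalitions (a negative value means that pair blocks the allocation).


Step 1: Slack for coalition (1,2): x1+x2 - v12 = 50 - 34 = 16
Step 2: Slack for coalition (1,3): x1+x3 - v13 = 45 - 13 = 32
Step 3: Slack for coalition (2,3): x2+x3 - v23 = 29 - 27 = 2
Step 4: Minimum slack = min(16, 32, 2) = 2, attained by (2,3); no pair can gain by deviating, so the allocation is in the core

2


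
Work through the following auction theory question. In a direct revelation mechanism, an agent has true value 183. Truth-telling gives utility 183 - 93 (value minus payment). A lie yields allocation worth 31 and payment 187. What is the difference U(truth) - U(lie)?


Step 1: U(truth) = value - payment = 183 - 93 = 90
Step 2: U(lie) = allocation - payment = 31 - 187 = -156
Step 3: IC gap = 90 - (-156) = 246

246


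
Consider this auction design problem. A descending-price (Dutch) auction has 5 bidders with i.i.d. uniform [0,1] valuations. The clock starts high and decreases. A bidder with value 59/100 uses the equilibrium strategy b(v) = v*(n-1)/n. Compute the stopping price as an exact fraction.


Step 1: Dutch auctions are strategically equivalent to first-price auctions
Step 2: The equilibrium bid is b(v) = v*(n-1)/n
Step 3: b = 59/100 * 4/5
Step 4: b = 59/125

59/125


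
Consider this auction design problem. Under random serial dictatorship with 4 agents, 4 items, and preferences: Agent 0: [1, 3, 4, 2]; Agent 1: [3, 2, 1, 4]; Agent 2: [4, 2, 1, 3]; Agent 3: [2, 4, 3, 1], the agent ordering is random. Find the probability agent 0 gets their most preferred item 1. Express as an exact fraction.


Step 1: Agent 0 wants item 1
Step 2: There are 24 possible orderings of agents
Step 3: In 24 orderings, agent 0 gets item 1
Step 4: Probability = 24/24 = 1

1


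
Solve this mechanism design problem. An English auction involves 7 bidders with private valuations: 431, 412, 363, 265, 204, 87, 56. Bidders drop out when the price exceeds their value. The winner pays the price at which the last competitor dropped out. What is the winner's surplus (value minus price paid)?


Step 1: Identify the highest value: 431
Step 2: Identify the second-highest value: 412
Step 3: The final price = second-highest value = 412
Step 4: Surplus = 431 - 412 = 19

19


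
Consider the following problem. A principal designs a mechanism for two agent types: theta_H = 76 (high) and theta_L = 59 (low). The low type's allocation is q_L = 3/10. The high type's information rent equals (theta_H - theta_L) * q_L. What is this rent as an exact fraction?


Step 1: theta_H - theta_L = 76 - 59 = 17
Step 2: Information rent = (theta_H - theta_L) * q_L
Step 3: = 17 * 3/10
Step 4: = 51/10

51/10


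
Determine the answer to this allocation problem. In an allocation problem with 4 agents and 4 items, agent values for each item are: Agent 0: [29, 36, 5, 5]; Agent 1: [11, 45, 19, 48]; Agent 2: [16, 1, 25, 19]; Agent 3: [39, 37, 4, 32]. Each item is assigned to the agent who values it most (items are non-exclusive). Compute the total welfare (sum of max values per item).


Step 1: For each item, find the maximum value among all agents.
Step 2: Item 0 -> Agent 3 (value 39)
Step 3: Item 1 -> Agent 1 (value 45)
Step 4: Item 2 -> Agent 2 (value 25)
Step 5: Item 3 -> Agent 1 (value 48)
Step 6: Total welfare = 39 + 45 + 25 + 48 = 157

157


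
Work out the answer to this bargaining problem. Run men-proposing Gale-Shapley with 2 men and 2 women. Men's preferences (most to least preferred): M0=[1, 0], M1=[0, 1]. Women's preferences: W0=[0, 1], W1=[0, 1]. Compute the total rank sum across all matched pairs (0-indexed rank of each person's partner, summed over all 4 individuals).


Step 1: Run Gale-Shapley (men propose, women hold best offer):
  M0 proposes to W1; she accepts
  M1 proposes to W0; she accepts
Step 2: Final matching: W0-M1, W1-M0
Step 3: 0-indexed ranks (man's rank of his match, then woman's): 0 + 1 + 0 + 0
Step 4: Total rank sum = 1

1


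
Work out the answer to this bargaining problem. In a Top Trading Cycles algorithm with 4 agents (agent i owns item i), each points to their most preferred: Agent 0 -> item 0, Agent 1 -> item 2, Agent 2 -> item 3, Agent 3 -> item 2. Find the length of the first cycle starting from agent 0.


Step 1: Trace the pointer graph from agent 0: 0 -> 0
Step 2: A cycle is detected when we revisit agent 0
Step 3: The cycle is: 0 -> 0
Step 4: Cycle length = 1

1


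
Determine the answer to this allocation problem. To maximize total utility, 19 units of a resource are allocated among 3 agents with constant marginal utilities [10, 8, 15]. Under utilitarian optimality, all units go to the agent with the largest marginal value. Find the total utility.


Step 1: The marginal utilities are [10, 8, 15]
Step 2: The highest marginal utility is 15
Step 3: All 19 units go to that agent
Step 4: Total utility = 15 * 19 = 285

285


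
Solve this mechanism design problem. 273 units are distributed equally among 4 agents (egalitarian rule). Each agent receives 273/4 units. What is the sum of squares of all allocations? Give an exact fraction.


Step 1: Each agent's share = 273/4
Step 2: Square of each share = (273/4)^2 = 74529/16
Step 3: Sum of squares = 4 * 74529/16 = 74529/4

74529/4


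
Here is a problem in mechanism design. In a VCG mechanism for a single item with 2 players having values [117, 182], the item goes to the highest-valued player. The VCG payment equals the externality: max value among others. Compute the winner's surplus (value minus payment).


Step 1: The winner is the agent with the highest value: agent 1 with value 182
Step 2: Values of other agents: [117]
Step 3: VCG payment = max of others' values = 117
Step 4: Surplus = 182 - 117 = 65

65


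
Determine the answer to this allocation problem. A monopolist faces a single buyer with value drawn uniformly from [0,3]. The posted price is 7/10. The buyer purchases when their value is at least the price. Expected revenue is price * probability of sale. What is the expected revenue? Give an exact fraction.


Step 1: Posted price r = 7/10, value support [0,3]
Step 2: P(v >= r) = (3 - 7/10)/3 = 23/30
Step 3: Expected revenue = r * P(v >= r) = 7/10 * 23/30
Step 4: Revenue = 161/300

161/300


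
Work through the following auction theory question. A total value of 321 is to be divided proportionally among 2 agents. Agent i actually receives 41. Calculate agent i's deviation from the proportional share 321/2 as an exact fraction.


Step 1: Proportional share = 321/2
Step 2: Agent's actual allocation = 41
Step 3: Excess = 41 - 321/2 = -239/2

-239/2


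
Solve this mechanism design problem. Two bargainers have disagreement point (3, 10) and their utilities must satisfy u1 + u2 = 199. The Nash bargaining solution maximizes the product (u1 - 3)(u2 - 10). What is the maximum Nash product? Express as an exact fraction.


Step 1: The Nash solution splits surplus symmetrically above the disagreement point
Step 2: u1 = (total + d1 - d2)/2 = (199 + 3 - 10)/2 = 96
Step 3: u2 = (total - d1 + d2)/2 = (199 - 3 + 10)/2 = 103
Step 4: Nash product = (96 - 3) * (103 - 10)
Step 5: = 93 * 93 = 8649

8649


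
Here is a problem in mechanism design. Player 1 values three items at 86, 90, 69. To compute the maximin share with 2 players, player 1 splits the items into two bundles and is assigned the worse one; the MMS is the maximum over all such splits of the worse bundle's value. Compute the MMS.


Step 1: Item values = 86, 90, 69
Step 2: Enumerate all 2-bundle partitions and take the smaller bundle:
  Partition 1: {86} vs {90,69} -> bundles 86, 159; min = 86
  Partition 2: {90} vs {86,69} -> bundles 90, 155; min = 90
  Partition 3: {69} vs {86,90} -> bundles 69, 176; min = 69
Step 3: MMS = max(86, 90, 69) = 90

90


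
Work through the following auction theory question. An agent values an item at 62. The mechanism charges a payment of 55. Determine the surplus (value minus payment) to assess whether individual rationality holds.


Step 1: Surplus = value - payment = 62 - 55 = 7
Step 2: IR is satisfied (surplus >= 0)

7


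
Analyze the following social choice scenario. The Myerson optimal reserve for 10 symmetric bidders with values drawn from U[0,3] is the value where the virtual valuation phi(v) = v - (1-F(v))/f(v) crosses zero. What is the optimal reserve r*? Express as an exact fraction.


Step 1: For U[0,3], F(v) = v/3 and f(v) = 1/3
Step 2: phi(v) = v - (1 - v/3)/(1/3) = v - (3 - v) = 2v - 3
Step 3: Set phi(r*) = 0: 2r* - 3 = 0
Step 4: r* = 3/2 (the number of bidders n = 10 does not enter)

3/2


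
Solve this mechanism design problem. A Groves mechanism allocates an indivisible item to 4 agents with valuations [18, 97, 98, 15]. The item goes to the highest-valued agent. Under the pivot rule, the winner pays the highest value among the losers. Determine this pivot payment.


Step 1: The efficient winner is agent 2 with value 98
Step 2: Other agents' values: [18, 97, 15]
Step 3: Pivot payment = max(others) = 97
Step 4: The winner pays 97

97


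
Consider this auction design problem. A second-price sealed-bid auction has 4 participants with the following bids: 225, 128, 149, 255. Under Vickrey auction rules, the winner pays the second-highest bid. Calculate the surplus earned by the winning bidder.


Step 1: Sort bids in descending order: 255, 225, 149, 128
Step 2: The winning bid is the highest: 255
Step 3: The payment equals the second-highest bid: 225
Step 4: Surplus = winner's bid - payment = 255 - 225 = 30

30


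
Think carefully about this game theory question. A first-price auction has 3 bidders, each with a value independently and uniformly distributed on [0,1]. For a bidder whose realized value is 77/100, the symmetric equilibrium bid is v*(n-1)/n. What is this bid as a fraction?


Step 1: The symmetric BNE bidding function is b(v) = v * (n-1) / n
Step 2: Substitute v = 77/100 and n = 3
Step 3: b = 77/100 * 2/3
Step 4: b = 77/150

77/150


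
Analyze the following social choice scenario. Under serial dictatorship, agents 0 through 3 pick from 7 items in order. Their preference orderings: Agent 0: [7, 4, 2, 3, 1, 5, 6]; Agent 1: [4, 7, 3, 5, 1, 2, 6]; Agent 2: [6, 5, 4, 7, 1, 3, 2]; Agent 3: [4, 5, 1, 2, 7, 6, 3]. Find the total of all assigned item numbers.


Step 1: Agent 0 picks item 7
Step 2: Agent 1 picks item 4
Step 3: Agent 2 picks item 6
Step 4: Agent 3 picks item 5
Step 5: Sum = 7 + 4 + 6 + 5 = 22

22


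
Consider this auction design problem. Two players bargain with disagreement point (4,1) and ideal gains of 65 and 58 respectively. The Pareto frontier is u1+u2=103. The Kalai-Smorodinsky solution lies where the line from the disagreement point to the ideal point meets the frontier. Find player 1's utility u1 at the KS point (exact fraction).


Step 1: At the KS point, (u1-d1)/r1 = (u2-d2)/r2 = t and u1+u2 = 103
Step 2: u1 = d1 + r1*t and u2 = d2 + r2*t, so (d1 + r1*t) + (d2 + r2*t) = 103
Step 3: t = (103 - 4 - 1)/(65 + 58) = 98/123
Step 4: u1 = d1 + r1*t = 4 + 65 * 98/123 = 6862/123
Step 5: (Check: u2 = d2 + r2*t = 5807/123; u1+u2 = 6862/123 + 5807/123 = 103, on the frontier.)

6862/123


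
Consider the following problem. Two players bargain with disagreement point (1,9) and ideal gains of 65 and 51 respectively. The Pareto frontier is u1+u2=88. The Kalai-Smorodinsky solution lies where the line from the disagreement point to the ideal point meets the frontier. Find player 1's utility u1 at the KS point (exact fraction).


Step 1: At the KS point, (u1-d1)/r1 = (u2-d2)/r2 = t and u1+u2 = 88
Step 2: u1 = d1 + r1*t and u2 = d2 + r2*t, so (d1 + r1*t) + (d2 + r2*t) = 88
Step 3: t = (88 - 1 - 9)/(65 + 51) = 78/116 = 39/58
Step 4: u1 = d1 + r1*t = 1 + 65 * 39/58 = 2593/58
Step 5: (Check: u2 = d2 + r2*t = 2511/58; u1+u2 = 2593/58 + 2511/58 = 88, on the frontier.)

2593/58


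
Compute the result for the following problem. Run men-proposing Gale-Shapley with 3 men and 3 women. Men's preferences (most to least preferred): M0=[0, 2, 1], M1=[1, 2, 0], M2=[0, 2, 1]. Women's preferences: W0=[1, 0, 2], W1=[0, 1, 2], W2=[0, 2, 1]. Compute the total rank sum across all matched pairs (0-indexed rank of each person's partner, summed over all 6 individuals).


Step 1: Run Gale-Shapley (men propose, women hold best offer):
  M0 proposes to W0; she accepts
  M1 proposes to W1; she accepts
  M2 proposes to W0; rejected
  M2 proposes to W2; she accepts
Step 2: Final matching: W0-M0, W1-M1, W2-M2
Step 3: 0-indexed ranks (man's rank of his match, then woman's): 0 + 1 + 0 + 1 + 1 + 1
Step 4: Total rank sum = 4

4


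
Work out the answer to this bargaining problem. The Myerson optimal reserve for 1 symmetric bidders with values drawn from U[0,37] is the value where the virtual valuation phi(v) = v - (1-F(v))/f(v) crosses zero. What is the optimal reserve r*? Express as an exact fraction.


Step 1: For U[0,37], F(v) = v/37 and f(v) = 1/37
Step 2: phi(v) = v - (1 - v/37)/(1/37) = v - (37 - v) = 2v - 37
Step 3: Set phi(r*) = 0: 2r* - 37 = 0
Step 4: r* = 37/2 (the number of bidders n = 1 does not enter)

37/2


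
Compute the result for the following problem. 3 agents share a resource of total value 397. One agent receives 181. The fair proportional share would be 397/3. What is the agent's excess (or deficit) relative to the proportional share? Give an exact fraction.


Step 1: Proportional share = 397/3
Step 2: Agent's actual allocation = 181
Step 3: Excess = 181 - 397/3 = 146/3

146/3


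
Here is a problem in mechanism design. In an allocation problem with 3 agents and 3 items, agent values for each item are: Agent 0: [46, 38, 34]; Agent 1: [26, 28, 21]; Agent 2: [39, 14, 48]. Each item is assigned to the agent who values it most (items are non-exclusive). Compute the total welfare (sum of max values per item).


Step 1: For each item, find the maximum value among all agents.
Step 2: Item 0 -> Agent 0 (value 46)
Step 3: Item 1 -> Agent 0 (value 38)
Step 4: Item 2 -> Agent 2 (value 48)
Step 5: Total welfare = 46 + 38 + 48 = 132

132


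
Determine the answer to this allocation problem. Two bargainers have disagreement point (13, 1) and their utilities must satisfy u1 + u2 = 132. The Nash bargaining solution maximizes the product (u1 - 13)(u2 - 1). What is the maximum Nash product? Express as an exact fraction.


Step 1: The Nash solution splits surplus symmetrically above the disagreement point
Step 2: u1 = (total + d1 - d2)/2 = (132 + 13 - 1)/2 = 72
Step 3: u2 = (total - d1 + d2)/2 = (132 - 13 + 1)/2 = 60
Step 4: Nash product = (72 - 13) * (60 - 1)
Step 5: = 59 * 59 = 3481

3481


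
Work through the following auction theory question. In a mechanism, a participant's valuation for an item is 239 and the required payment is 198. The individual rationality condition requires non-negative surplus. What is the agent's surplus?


Step 1: Surplus = value - payment = 239 - 198 = 41
Step 2: IR is satisfied (surplus >= 0)

41


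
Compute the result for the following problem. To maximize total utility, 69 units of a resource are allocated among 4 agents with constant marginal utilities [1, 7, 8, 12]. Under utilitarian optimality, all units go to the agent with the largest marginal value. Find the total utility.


Step 1: The marginal utilities are [1, 7, 8, 12]
Step 2: The highest marginal utility is 12
Step 3: All 69 units go to that agent
Step 4: Total utility = 12 * 69 = 828

828


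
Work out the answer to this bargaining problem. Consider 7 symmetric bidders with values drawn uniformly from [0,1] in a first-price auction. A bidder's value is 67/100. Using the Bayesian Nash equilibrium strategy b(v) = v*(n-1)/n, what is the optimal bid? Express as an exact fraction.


Step 1: The symmetric BNE bidding function is b(v) = v * (n-1) / n
Step 2: Substitute v = 67/100 and n = 7
Step 3: b = 67/100 * 6/7
Step 4: b = 201/350

201/350


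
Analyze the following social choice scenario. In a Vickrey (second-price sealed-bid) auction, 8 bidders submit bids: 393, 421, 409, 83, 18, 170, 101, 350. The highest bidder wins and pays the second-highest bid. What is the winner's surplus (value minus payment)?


Step 1: Sort bids in descending order: 421, 409, 393, 350, 170, 101, 83, 18
Step 2: The winning bid is the highest: 421
Step 3: The payment equals the second-highest bid: 409
Step 4: Surplus = winner's bid - payment = 421 - 409 = 12

12


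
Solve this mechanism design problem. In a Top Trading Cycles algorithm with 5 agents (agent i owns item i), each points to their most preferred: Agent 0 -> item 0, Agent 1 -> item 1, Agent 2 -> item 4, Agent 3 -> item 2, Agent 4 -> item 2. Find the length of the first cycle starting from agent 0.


Step 1: Trace the pointer graph from agent 0: 0 -> 0
Step 2: A cycle is detected when we revisit agent 0
Step 3: The cycle is: 0 -> 0
Step 4: Cycle length = 1

1


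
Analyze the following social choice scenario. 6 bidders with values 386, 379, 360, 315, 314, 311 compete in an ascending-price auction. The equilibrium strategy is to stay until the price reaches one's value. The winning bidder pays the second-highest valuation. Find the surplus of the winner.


Step 1: Identify the highest value: 386
Step 2: Identify the second-highest value: 379
Step 3: The final price = second-highest value = 379
Step 4: Surplus = 386 - 379 = 7

7


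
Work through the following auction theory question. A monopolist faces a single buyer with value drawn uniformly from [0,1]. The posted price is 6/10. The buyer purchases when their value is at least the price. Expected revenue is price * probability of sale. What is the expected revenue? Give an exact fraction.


Step 1: Posted price r = 3/5, value support [0,1]
Step 2: P(v >= r) = (1 - 3/5)/1 = 2/5
Step 3: Expected revenue = r * P(v >= r) = 3/5 * 2/5
Step 4: Revenue = 6/25

6/25


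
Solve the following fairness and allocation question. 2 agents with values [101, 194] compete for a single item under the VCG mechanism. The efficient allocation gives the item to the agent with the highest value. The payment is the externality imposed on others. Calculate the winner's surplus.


Step 1: The winner is the agent with the highest value: agent 1 with value 194
Step 2: Values of other agents: [101]
Step 3: VCG payment = max of others' values = 101
Step 4: Surplus = 194 - 101 = 93

93


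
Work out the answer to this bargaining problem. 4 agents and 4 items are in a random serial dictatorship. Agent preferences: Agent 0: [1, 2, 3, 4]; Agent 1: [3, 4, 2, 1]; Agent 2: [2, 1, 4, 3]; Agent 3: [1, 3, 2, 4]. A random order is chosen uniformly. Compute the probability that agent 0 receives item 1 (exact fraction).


Step 1: Agent 0 wants item 1
Step 2: There are 24 possible orderings of agents
Step 3: In 12 orderings, agent 0 gets item 1
Step 4: Probability = 12/24 = 1/2

1/2


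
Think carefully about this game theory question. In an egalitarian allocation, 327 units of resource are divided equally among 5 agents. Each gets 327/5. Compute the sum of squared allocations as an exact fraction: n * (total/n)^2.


Step 1: Each agent's share = 327/5
Step 2: Square of each share = (327/5)^2 = 106929/25
Step 3: Sum of squares = 5 * 106929/25 = 106929/5

106929/5


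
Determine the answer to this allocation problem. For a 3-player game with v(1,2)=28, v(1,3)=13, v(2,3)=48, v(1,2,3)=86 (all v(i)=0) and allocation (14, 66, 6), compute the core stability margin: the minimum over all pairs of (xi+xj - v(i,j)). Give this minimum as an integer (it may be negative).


Step 1: Slack for coalition (1,2): x1+x2 - v12 = 80 - 28 = 52
Step 2: Slack for coalition (1,3): x1+x3 - v13 = 20 - 13 = 7
Step 3: Slack for coalition (2,3): x2+x3 - v23 = 72 - 48 = 24
Step 4: Minimum slack = min(52, 7, 24) = 7, attained by (1,3); no pair can gain by deviating, so the allocation is in the core

7


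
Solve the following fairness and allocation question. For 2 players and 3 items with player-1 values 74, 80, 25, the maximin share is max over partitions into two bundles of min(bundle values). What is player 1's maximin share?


Step 1: Item values = 74, 80, 25
Step 2: Enumerate all 2-bundle partitions and take the smaller bundle:
  Partition 1: {74} vs {80,25} -> bundles 74, 105; min = 74
  Partition 2: {80} vs {74,25} -> bundles 80, 99; min = 80
  Partition 3: {25} vs {74,80} -> bundles 25, 154; min = 25
Step 3: MMS = max(74, 80, 25) = 80

80


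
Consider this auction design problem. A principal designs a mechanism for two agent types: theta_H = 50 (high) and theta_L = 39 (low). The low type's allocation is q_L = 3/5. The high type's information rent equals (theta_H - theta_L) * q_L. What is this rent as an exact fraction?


Step 1: theta_H - theta_L = 50 - 39 = 11
Step 2: Information rent = (theta_H - theta_L) * q_L
Step 3: = 11 * 3/5
Step 4: = 33/5

33/5


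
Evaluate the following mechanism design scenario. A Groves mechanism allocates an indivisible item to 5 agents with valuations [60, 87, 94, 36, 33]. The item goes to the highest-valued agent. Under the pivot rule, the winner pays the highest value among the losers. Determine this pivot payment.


Step 1: The efficient winner is agent 2 with value 94
Step 2: Other agents' values: [60, 87, 36, 33]
Step 3: Pivot payment = max(others) = 87
Step 4: The winner pays 87

87


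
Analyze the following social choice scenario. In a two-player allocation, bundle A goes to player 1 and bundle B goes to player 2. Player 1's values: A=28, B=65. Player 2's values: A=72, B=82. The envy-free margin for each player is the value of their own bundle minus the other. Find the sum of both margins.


Step 1: Player 1's margin = v1(A) - v1(B) = 28 - 65 = -37
Step 2: Player 2's margin = v2(B) - v2(A) = 82 - 72 = 10
Step 3: Total margin = -37 + 10 = -27

-27


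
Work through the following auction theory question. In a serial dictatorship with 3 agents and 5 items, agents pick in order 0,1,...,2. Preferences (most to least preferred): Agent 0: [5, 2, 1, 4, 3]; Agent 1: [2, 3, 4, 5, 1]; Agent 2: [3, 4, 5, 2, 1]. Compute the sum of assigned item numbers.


Step 1: Agent 0 picks item 5
Step 2: Agent 1 picks item 2
Step 3: Agent 2 picks item 3
Step 4: Sum = 5 + 2 + 3 = 10

10


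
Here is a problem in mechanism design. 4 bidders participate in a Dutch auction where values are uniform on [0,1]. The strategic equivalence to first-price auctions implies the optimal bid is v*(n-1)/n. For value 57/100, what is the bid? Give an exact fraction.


Step 1: Dutch auctions are strategically equivalent to first-price auctions
Step 2: The equilibrium bid is b(v) = v*(n-1)/n
Step 3: b = 57/100 * 3/4
Step 4: b = 171/400

171/400


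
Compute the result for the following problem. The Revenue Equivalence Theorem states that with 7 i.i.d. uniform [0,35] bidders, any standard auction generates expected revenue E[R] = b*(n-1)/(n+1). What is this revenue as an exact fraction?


Step 1: By Revenue Equivalence, expected revenue = b*(n-1)/(n+1)
Step 2: Substituting n = 7, b = 35
Step 3: Revenue = 35*(7-1)/(7+1) = 35*6/8
Step 4: Revenue = 210/8 = 105/4

105/4


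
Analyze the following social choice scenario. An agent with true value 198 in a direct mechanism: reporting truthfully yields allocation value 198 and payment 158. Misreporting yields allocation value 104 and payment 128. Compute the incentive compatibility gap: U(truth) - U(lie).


Step 1: U(truth) = value - payment = 198 - 158 = 40
Step 2: U(lie) = allocation - payment = 104 - 128 = -24
Step 3: IC gap = 40 - (-24) = 64

64


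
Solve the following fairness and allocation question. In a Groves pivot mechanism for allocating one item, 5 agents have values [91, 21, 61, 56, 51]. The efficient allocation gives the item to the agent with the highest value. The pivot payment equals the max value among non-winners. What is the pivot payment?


Step 1: The efficient winner is agent 0 with value 91
Step 2: Other agents' values: [21, 61, 56, 51]
Step 3: Pivot payment = max(others) = 61
Step 4: The winner pays 61

61


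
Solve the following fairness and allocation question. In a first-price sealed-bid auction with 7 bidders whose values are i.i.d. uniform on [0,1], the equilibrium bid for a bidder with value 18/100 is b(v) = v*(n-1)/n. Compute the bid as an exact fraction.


Step 1: The symmetric BNE bidding function is b(v) = v * (n-1) / n
Step 2: Substitute v = 9/50 and n = 7
Step 3: b = 9/50 * 6/7
Step 4: b = 27/175

27/175


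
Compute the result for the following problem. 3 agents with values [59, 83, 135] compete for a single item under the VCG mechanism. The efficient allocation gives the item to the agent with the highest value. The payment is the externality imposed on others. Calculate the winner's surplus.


Step 1: The winner is the agent with the highest value: agent 2 with value 135
Step 2: Values of other agents: [59, 83]
Step 3: VCG payment = max of others' values = 83
Step 4: Surplus = 135 - 83 = 52

52


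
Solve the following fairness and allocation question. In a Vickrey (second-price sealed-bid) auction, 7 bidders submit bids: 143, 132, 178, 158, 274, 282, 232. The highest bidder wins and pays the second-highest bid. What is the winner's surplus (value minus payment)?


Step 1: Sort bids in descending order: 282, 274, 232, 178, 158, 143, 132
Step 2: The winning bid is the highest: 282
Step 3: The payment equals the second-highest bid: 274
Step 4: Surplus = winner's bid - payment = 282 - 274 = 8

8


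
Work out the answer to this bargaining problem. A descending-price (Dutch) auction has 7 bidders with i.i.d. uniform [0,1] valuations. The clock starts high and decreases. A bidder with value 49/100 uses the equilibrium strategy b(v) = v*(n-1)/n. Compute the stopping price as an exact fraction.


Step 1: Dutch auctions are strategically equivalent to first-price auctions
Step 2: The equilibrium bid is b(v) = v*(n-1)/n
Step 3: b = 49/100 * 6/7
Step 4: b = 21/50

21/50


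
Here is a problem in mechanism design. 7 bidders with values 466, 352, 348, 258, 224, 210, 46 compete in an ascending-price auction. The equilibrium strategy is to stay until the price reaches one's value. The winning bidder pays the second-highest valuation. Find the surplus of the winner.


Step 1: Identify the highest value: 466
Step 2: Identify the second-highest value: 352
Step 3: The final price = second-highest value = 352
Step 4: Surplus = 466 - 352 = 114

114


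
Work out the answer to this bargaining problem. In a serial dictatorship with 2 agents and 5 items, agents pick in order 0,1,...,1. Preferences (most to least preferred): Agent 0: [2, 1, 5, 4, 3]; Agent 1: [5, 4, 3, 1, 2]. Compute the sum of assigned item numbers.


Step 1: Agent 0 picks item 2
Step 2: Agent 1 picks item 5
Step 3: Sum = 2 + 5 = 7

7


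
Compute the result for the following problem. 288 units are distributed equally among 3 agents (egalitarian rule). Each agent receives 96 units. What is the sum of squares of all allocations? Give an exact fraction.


Step 1: Each agent's share = 288/3 = 96
Step 2: Square of each share = (96)^2 = 9216
Step 3: Sum of squares = 3 * 9216 = 27648

27648


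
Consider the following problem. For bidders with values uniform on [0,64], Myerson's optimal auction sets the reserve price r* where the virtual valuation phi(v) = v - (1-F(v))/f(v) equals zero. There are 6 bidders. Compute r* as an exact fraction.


Step 1: For U[0,64], F(v) = v/64 and f(v) = 1/64
Step 2: phi(v) = v - (1 - v/64)/(1/64) = v - (64 - v) = 2v - 64
Step 3: Set phi(r*) = 0: 2r* - 64 = 0
Step 4: r* = 64/2 = 32 (the number of bidders n = 6 does not enter)

32


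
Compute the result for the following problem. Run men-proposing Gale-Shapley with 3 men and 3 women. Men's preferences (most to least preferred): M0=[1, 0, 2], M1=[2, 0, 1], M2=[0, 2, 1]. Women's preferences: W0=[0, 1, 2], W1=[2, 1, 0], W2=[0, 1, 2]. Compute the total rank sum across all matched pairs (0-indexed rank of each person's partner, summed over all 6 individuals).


Step 1: Run Gale-Shapley (men propose, women hold best offer):
  M0 proposes to W1; she accepts
  M1 proposes to W2; she accepts
  M2 proposes to W0; she accepts
Step 2: Final matching: W0-M2, W1-M0, W2-M1
Step 3: 0-indexed ranks (man's rank of his match, then woman's): 0 + 2 + 0 + 2 + 0 + 1
Step 4: Total rank sum = 5

5


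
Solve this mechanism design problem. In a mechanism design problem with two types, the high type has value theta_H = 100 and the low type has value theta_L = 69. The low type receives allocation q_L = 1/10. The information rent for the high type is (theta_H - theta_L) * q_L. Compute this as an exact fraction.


Step 1: theta_H - theta_L = 100 - 69 = 31
Step 2: Information rent = (theta_H - theta_L) * q_L
Step 3: = 31 * 1/10
Step 4: = 31/10

31/10


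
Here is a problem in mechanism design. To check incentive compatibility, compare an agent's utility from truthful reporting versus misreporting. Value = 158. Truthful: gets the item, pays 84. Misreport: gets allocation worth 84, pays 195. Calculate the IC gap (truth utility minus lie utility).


Step 1: U(truth) = value - payment = 158 - 84 = 74
Step 2: U(lie) = allocation - payment = 84 - 195 = -111
Step 3: IC gap = 74 - (-111) = 185

185


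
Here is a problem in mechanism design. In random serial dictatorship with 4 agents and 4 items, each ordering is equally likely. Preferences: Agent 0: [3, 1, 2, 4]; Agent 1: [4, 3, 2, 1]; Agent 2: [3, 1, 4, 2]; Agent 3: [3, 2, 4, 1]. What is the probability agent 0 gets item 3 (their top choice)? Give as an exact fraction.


Step 1: Agent 0 wants item 3
Step 2: There are 24 possible orderings of agents
Step 3: In 8 orderings, agent 0 gets item 3
Step 4: Probability = 8/24 = 1/3

1/3


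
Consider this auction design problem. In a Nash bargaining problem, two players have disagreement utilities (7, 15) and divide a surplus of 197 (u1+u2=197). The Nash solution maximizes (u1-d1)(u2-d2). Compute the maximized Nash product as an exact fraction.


Step 1: The Nash solution splits surplus symmetrically above the disagreement point
Step 2: u1 = (total + d1 - d2)/2 = (197 + 7 - 15)/2 = 189/2
Step 3: u2 = (total - d1 + d2)/2 = (197 - 7 + 15)/2 = 205/2
Step 4: Nash product = (189/2 - 7) * (205/2 - 15)
Step 5: = 175/2 * 175/2 = 30625/4

30625/4


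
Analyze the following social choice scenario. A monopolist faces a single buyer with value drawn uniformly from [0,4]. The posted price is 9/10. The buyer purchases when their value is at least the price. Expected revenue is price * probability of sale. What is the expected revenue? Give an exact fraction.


Step 1: Posted price r = 9/10, value support [0,4]
Step 2: P(v >= r) = (4 - 9/10)/4 = 31/40
Step 3: Expected revenue = r * P(v >= r) = 9/10 * 31/40
Step 4: Revenue = 279/400

279/400


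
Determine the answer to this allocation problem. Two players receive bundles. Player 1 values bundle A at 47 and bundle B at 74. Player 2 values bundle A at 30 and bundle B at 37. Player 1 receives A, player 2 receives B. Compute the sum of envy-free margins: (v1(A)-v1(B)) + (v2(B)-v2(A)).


Step 1: Player 1's margin = v1(A) - v1(B) = 47 - 74 = -27
Step 2: Player 2's margin = v2(B) - v2(A) = 37 - 30 = 7
Step 3: Total margin = -27 + 7 = -20

-20


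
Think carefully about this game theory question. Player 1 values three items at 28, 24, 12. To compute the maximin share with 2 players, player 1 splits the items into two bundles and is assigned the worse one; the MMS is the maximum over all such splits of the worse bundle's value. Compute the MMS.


Step 1: Item values = 28, 24, 12
Step 2: Enumerate all 2-bundle partitions and take the smaller bundle:
  Partition 1: {28} vs {24,12} -> bundles 28, 36; min = 28
  Partition 2: {24} vs {28,12} -> bundles 24, 40; min = 24
  Partition 3: {12} vs {28,24} -> bundles 12, 52; min = 12
Step 3: MMS = max(28, 24, 12) = 28

28


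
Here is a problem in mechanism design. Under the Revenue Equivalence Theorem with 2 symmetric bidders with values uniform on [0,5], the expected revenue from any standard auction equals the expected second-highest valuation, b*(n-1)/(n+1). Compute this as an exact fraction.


Step 1: By Revenue Equivalence, expected revenue = b*(n-1)/(n+1)
Step 2: Substituting n = 2, b = 5
Step 3: Revenue = 5*(2-1)/(2+1) = 5*1/3
Step 4: Revenue = 5/3

5/3


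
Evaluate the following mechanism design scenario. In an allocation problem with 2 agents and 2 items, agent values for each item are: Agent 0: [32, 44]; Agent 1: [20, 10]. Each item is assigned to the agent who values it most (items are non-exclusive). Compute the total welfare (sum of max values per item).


Step 1: For each item, find the maximum value among all agents.
Step 2: Item 0 -> Agent 0 (value 32)
Step 3: Item 1 -> Agent 0 (value 44)
Step 4: Total welfare = 32 + 44 = 76

76


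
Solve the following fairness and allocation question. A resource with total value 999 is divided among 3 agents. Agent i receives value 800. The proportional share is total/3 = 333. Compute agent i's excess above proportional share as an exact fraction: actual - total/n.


Step 1: Proportional share = 999/3 = 333
Step 2: Agent's actual allocation = 800
Step 3: Excess = 800 - 333 = 467

467


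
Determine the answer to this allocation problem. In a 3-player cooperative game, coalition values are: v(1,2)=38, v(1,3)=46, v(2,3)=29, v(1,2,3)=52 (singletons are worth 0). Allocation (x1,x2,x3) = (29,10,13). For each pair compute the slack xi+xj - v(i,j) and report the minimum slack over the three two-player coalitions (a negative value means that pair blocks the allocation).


Step 1: Slack for coalition (1,2): x1+x2 - v12 = 39 - 38 = 1
Step 2: Slack for coalition (1,3): x1+x3 - v13 = 42 - 46 = -4
Step 3: Slack for coalition (2,3): x2+x3 - v23 = 23 - 29 = -6
Step 4: Minimum slack = min(1, -4, -6) = -6, attained by (2,3); coalition (2,3) can block (slack < 0), so the allocation is not in the core

-6


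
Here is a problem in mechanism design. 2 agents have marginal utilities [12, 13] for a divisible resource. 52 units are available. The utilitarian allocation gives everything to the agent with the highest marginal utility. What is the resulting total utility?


Step 1: The marginal utilities are [12, 13]
Step 2: The highest marginal utility is 13
Step 3: All 52 units go to that agent
Step 4: Total utility = 13 * 52 = 676

676


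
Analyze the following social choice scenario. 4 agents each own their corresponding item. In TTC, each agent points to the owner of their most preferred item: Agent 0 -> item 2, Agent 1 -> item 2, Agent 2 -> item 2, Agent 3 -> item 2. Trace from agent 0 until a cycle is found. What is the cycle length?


Step 1: Trace the pointer graph from agent 0: 0 -> 2 -> 2
Step 2: A cycle is detected when we revisit agent 2
Step 3: The cycle is: 2 -> 2
Step 4: Cycle length = 1

1


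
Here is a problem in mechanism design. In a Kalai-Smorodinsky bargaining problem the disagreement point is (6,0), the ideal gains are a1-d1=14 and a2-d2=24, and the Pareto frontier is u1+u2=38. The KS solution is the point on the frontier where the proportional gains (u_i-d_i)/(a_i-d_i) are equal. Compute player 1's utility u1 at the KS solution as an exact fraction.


Step 1: At the KS point, (u1-d1)/r1 = (u2-d2)/r2 = t and u1+u2 = 38
Step 2: u1 = d1 + r1*t and u2 = d2 + r2*t, so (d1 + r1*t) + (d2 + r2*t) = 38
Step 3: t = (38 - 6 - 0)/(14 + 24) = 32/38 = 16/19
Step 4: u1 = d1 + r1*t = 6 + 14 * 16/19 = 338/19
Step 5: (Check: u2 = d2 + r2*t = 384/19; u1+u2 = 338/19 + 384/19 = 38, on the frontier.)

338/19


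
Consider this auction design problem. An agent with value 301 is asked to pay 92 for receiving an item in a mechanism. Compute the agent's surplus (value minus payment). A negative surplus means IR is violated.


Step 1: Surplus = value - payment = 301 - 92 = 209
Step 2: IR is satisfied (surplus >= 0)

209


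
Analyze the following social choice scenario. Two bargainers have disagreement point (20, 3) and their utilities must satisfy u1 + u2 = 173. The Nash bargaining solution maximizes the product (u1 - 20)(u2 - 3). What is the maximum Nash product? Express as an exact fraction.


Step 1: The Nash solution splits surplus symmetrically above the disagreement point
Step 2: u1 = (total + d1 - d2)/2 = (173 + 20 - 3)/2 = 95
Step 3: u2 = (total - d1 + d2)/2 = (173 - 20 + 3)/2 = 78
Step 4: Nash product = (95 - 20) * (78 - 3)
Step 5: = 75 * 75 = 5625

5625


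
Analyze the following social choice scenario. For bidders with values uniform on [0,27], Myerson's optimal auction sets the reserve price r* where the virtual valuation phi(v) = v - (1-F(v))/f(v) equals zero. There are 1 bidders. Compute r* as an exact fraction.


Step 1: For U[0,27], F(v) = v/27 and f(v) = 1/27
Step 2: phi(v) = v - (1 - v/27)/(1/27) = v - (27 - v) = 2v - 27
Step 3: Set phi(r*) = 0: 2r* - 27 = 0
Step 4: r* = 27/2 (the number of bidders n = 1 does not enter)

27/2


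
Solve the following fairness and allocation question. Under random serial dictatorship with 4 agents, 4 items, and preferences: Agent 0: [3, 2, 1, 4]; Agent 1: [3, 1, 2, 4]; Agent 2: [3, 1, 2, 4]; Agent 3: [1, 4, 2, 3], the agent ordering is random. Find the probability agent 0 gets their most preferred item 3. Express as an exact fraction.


Step 1: Agent 0 wants item 3
Step 2: There are 24 possible orderings of agents
Step 3: In 8 orderings, agent 0 gets item 3
Step 4: Probability = 8/24 = 1/3

1/3


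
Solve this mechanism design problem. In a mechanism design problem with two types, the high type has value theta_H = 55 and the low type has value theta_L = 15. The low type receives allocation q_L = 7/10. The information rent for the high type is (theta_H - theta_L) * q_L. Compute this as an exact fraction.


Step 1: theta_H - theta_L = 55 - 15 = 40
Step 2: Information rent = (theta_H - theta_L) * q_L
Step 3: = 40 * 7/10
Step 4: = 28

28


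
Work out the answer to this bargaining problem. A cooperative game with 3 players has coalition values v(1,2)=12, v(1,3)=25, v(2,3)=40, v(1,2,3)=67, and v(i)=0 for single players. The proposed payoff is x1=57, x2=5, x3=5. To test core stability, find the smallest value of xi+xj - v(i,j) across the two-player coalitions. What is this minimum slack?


Step 1: Slack for coalition (1,2): x1+x2 - v12 = 62 - 12 = 50
Step 2: Slack for coalition (1,3): x1+x3 - v13 = 62 - 25 = 37
Step 3: Slack for coalition (2,3): x2+x3 - v23 = 10 - 40 = -30
Step 4: Minimum slack = min(50, 37, -30) = -30, attained by (2,3); coalition (2,3) can block (slack < 0), so the allocation is not in the core

-30


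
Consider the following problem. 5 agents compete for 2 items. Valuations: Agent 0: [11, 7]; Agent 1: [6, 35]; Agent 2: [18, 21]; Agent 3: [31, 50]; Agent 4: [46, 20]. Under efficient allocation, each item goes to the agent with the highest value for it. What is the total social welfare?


Step 1: For each item, find the maximum value among all agents.
Step 2: Item 0 -> Agent 4 (value 46)
Step 3: Item 1 -> Agent 3 (value 50)
Step 4: Total welfare = 46 + 50 = 96

96
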